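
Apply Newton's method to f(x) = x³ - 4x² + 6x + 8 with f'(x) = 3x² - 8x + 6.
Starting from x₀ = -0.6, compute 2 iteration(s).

f(x) = x³ - 4x² + 6x + 8
f'(x) = 3x² - 8x + 6
x₀ = -0.6

Newton-Raphson formula: x_{n+1} = x_n - f(x_n)/f'(x_n)

Iteration 1:
  f(-0.600000) = 2.744000
  f'(-0.600000) = 11.880000
  x_1 = -0.600000 - 2.744000/11.880000 = -0.830976
Iteration 2:
  f(-0.830976) = -0.321753
  f'(-0.830976) = 14.719377
  x_2 = -0.830976 - (-0.321753)/14.719377 = -0.809117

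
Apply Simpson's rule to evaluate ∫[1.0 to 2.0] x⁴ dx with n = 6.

f(x) = x⁴
a = 1.0, b = 2.0, n = 6
h = (b - a)/n = 0.166667

Simpson's rule: (h/3)[f(x₀) + 4f(x₁) + 2f(x₂) + ... + f(xₙ)]

x_0 = 1.0000, f(x_0) = 1.000000, coefficient = 1
x_1 = 1.1667, f(x_1) = 1.852623, coefficient = 4
x_2 = 1.3333, f(x_2) = 3.160494, coefficient = 2
x_3 = 1.5000, f(x_3) = 5.062500, coefficient = 4
x_4 = 1.6667, f(x_4) = 7.716049, coefficient = 2
x_5 = 1.8333, f(x_5) = 11.297068, coefficient = 4
x_6 = 2.0000, f(x_6) = 16.000000, coefficient = 1

I ≈ (0.166667/3) × 111.601852 = 6.200103
Exact value: 6.200000
Error: 0.000103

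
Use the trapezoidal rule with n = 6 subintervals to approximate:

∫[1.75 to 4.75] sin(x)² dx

f(x) = sin(x)²
a = 1.75, b = 4.75, n = 6
h = (b - a)/n = 0.500000

Trapezoidal rule: (h/2)[f(x₀) + 2f(x₁) + 2f(x₂) + ... + f(xₙ)]

x_0 = 1.7500, f(x_0) = 0.968228, coefficient = 1
x_1 = 2.2500, f(x_1) = 0.605398, coefficient = 2
x_2 = 2.7500, f(x_2) = 0.145665, coefficient = 2
x_3 = 3.2500, f(x_3) = 0.011706, coefficient = 2
x_4 = 3.7500, f(x_4) = 0.326682, coefficient = 2
x_5 = 4.2500, f(x_5) = 0.801006, coefficient = 2
x_6 = 4.7500, f(x_6) = 0.998586, coefficient = 1

I ≈ (0.500000/2) × 5.747729 = 1.436932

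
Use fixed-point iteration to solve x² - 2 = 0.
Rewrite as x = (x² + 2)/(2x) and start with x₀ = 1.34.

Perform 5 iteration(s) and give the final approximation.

Equation: x² - 2 = 0
Fixed-point form: x = (x² + 2)/(2x)
x₀ = 1.34

x_1 = g(1.340000) = 1.416269
x_2 = g(1.416269) = 1.414215
x_3 = g(1.414215) = 1.414214
x_4 = g(1.414214) = 1.414214
x_5 = g(1.414214) = 1.414214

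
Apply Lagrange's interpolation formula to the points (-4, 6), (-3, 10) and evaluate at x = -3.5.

Lagrange interpolation formula:
P(x) = Σ yᵢ × Lᵢ(x)
where Lᵢ(x) = Π_{j≠i} (x - xⱼ)/(xᵢ - xⱼ)

L_0(-3.5) = (-3.5 - (-3))/(-4 - (-3)) = 0.500000
L_1(-3.5) = (-3.5 - (-4))/(-3 - (-4)) = 0.500000

P(-3.5) = 6×L_0(-3.5) + 10×L_1(-3.5)
P(-3.5) = 8.000000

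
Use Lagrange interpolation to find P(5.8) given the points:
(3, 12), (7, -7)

Lagrange interpolation formula:
P(x) = Σ yᵢ × Lᵢ(x)
where Lᵢ(x) = Π_{j≠i} (x - xⱼ)/(xᵢ - xⱼ)

L_0(5.8) = (5.8 - 7)/(3 - 7) = 0.300000
L_1(5.8) = (5.8 - 3)/(7 - 3) = 0.700000

P(5.8) = 12×L_0(5.8) + (-7)×L_1(5.8)
P(5.8) = -1.300000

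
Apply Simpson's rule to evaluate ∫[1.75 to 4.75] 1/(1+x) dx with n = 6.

f(x) = 1/(1+x)
a = 1.75, b = 4.75, n = 6
h = (b - a)/n = 0.500000

Simpson's rule: (h/3)[f(x₀) + 4f(x₁) + 2f(x₂) + ... + f(xₙ)]

x_0 = 1.7500, f(x_0) = 0.363636, coefficient = 1
x_1 = 2.2500, f(x_1) = 0.307692, coefficient = 4
x_2 = 2.7500, f(x_2) = 0.266667, coefficient = 2
x_3 = 3.2500, f(x_3) = 0.235294, coefficient = 4
x_4 = 3.7500, f(x_4) = 0.210526, coefficient = 2
x_5 = 4.2500, f(x_5) = 0.190476, coefficient = 4
x_6 = 4.7500, f(x_6) = 0.173913, coefficient = 1

I ≈ (0.500000/3) × 4.425786 = 0.737631
Exact value: 0.737599
Error: 0.000032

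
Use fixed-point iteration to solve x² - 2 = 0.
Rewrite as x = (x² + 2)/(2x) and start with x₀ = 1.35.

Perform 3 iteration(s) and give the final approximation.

Equation: x² - 2 = 0
Fixed-point form: x = (x² + 2)/(2x)
x₀ = 1.35

x_1 = g(1.350000) = 1.415741
x_2 = g(1.415741) = 1.414214
x_3 = g(1.414214) = 1.414214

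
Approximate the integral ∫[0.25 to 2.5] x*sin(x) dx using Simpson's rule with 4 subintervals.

f(x) = x*sin(x)
a = 0.25, b = 2.5, n = 4
h = (b - a)/n = 0.562500

Simpson's rule: (h/3)[f(x₀) + 4f(x₁) + 2f(x₂) + ... + f(xₙ)]

x_0 = 0.2500, f(x_0) = 0.061851, coefficient = 1
x_1 = 0.8125, f(x_1) = 0.589882, coefficient = 4
x_2 = 1.3750, f(x_2) = 1.348728, coefficient = 2
x_3 = 1.9375, f(x_3) = 1.808684, coefficient = 4
x_4 = 2.5000, f(x_4) = 1.496180, coefficient = 1

I ≈ (0.562500/3) × 13.849751 = 2.596828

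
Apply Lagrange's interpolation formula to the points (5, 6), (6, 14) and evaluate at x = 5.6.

Lagrange interpolation formula:
P(x) = Σ yᵢ × Lᵢ(x)
where Lᵢ(x) = Π_{j≠i} (x - xⱼ)/(xᵢ - xⱼ)

L_0(5.6) = (5.6 - 6)/(5 - 6) = 0.400000
L_1(5.6) = (5.6 - 5)/(6 - 5) = 0.600000

P(5.6) = 6×L_0(5.6) + 14×L_1(5.6)
P(5.6) = 10.800000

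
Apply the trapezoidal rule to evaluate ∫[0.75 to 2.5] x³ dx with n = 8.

f(x) = x³
a = 0.75, b = 2.5, n = 8
h = (b - a)/n = 0.218750

Trapezoidal rule: (h/2)[f(x₀) + 2f(x₁) + 2f(x₂) + ... + f(xₙ)]

x_0 = 0.7500, f(x_0) = 0.421875, coefficient = 1
x_1 = 0.9688, f(x_1) = 0.909149, coefficient = 2
x_2 = 1.1875, f(x_2) = 1.674561, coefficient = 2
x_3 = 1.4062, f(x_3) = 2.780914, coefficient = 2
x_4 = 1.6250, f(x_4) = 4.291016, coefficient = 2
x_5 = 1.8438, f(x_5) = 6.267670, coefficient = 2
x_6 = 2.0625, f(x_6) = 8.773682, coefficient = 2
x_7 = 2.2812, f(x_7) = 11.871857, coefficient = 2
x_8 = 2.5000, f(x_8) = 15.625000, coefficient = 1

I ≈ (0.218750/2) × 89.184570 = 9.754562
Exact value: 9.686523
Error: 0.068039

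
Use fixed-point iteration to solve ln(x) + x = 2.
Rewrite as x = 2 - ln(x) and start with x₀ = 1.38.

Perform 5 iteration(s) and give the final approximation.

Equation: ln(x) + x = 2
Fixed-point form: x = 2 - ln(x)
x₀ = 1.38

x_1 = g(1.380000) = 1.677917
x_2 = g(1.677917) = 1.482447
x_3 = g(1.482447) = 1.606306
x_4 = g(1.606306) = 1.526063
x_5 = g(1.526063) = 1.577309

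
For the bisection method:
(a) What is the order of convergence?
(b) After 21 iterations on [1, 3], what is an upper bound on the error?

(a) Bisection has linear (order 1) convergence; the error is halved each step.

(b) Error bound = (b-a)/2^n = (3 - 1)/2^{21}
    = 2/2^{21}

(a) 1 (linear); (b) error ≤ 9.54e-07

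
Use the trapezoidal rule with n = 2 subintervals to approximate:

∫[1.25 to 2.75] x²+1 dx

f(x) = x²+1
a = 1.25, b = 2.75, n = 2
h = (b - a)/n = 0.750000

Trapezoidal rule: (h/2)[f(x₀) + 2f(x₁) + 2f(x₂) + ... + f(xₙ)]

x_0 = 1.2500, f(x_0) = 2.562500, coefficient = 1
x_1 = 2.0000, f(x_1) = 5.000000, coefficient = 2
x_2 = 2.7500, f(x_2) = 8.562500, coefficient = 1

I ≈ (0.750000/2) × 21.125000 = 7.921875
Exact value: 7.781250
Error: 0.140625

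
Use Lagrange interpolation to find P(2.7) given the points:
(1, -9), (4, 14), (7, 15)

Lagrange interpolation formula:
P(x) = Σ yᵢ × Lᵢ(x)
where Lᵢ(x) = Π_{j≠i} (x - xⱼ)/(xᵢ - xⱼ)

L_0(2.7) = (2.7 - 4)/(1 - 4) × (2.7 - 7)/(1 - 7) = 0.310556
L_1(2.7) = (2.7 - 1)/(4 - 1) × (2.7 - 7)/(4 - 7) = 0.812222
L_2(2.7) = (2.7 - 1)/(7 - 1) × (2.7 - 4)/(7 - 4) = -0.122778

P(2.7) = (-9)×L_0(2.7) + 14×L_1(2.7) + 15×L_2(2.7)
P(2.7) = 6.734444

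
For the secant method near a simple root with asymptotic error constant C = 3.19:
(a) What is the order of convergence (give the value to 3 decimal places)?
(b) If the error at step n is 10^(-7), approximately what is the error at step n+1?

(a) Secant method has superlinear convergence with order φ = (1+√5)/2 ≈ 1.618.
    This means |e_{n+1}| ≈ C|e_n|^1.618.

(b) With |e_n| = 10^(-7) and C = 3.19:
    |e_{n+1}| ≈ 3.19 × (10^(-7))^1.618 = 3.19 × 10^(-11.33)

(a) ≈ 1.618 (golden ratio); (b) |e_{n+1}| ≈ 1.505e-11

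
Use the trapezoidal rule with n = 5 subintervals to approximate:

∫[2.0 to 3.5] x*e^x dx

f(x) = x*e^x
a = 2.0, b = 3.5, n = 5
h = (b - a)/n = 0.300000

Trapezoidal rule: (h/2)[f(x₀) + 2f(x₁) + 2f(x₂) + ... + f(xₙ)]

x_0 = 2.0000, f(x_0) = 14.778112, coefficient = 1
x_1 = 2.3000, f(x_1) = 22.940620, coefficient = 2
x_2 = 2.6000, f(x_2) = 35.005719, coefficient = 2
x_3 = 2.9000, f(x_3) = 52.705022, coefficient = 2
x_4 = 3.2000, f(x_4) = 78.504097, coefficient = 2
x_5 = 3.5000, f(x_5) = 115.904082, coefficient = 1

I ≈ (0.300000/2) × 508.993108 = 76.348966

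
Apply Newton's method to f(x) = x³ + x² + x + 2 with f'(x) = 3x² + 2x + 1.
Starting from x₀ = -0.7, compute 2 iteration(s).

f(x) = x³ + x² + x + 2
f'(x) = 3x² + 2x + 1
x₀ = -0.7

Newton-Raphson formula: x_{n+1} = x_n - f(x_n)/f'(x_n)

Iteration 1:
  f(-0.700000) = 1.447000
  f'(-0.700000) = 1.070000
  x_1 = -0.700000 - 1.447000/1.070000 = -2.052336
Iteration 2:
  f(-2.052336) = -4.484867
  f'(-2.052336) = 9.531582
  x_2 = -2.052336 - (-4.484867)/9.531582 = -1.581809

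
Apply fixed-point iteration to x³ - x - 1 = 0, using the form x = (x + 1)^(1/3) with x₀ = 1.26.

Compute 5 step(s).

Equation: x³ - x - 1 = 0
Fixed-point form: x = (x + 1)^(1/3)
x₀ = 1.26

x_1 = g(1.260000) = 1.312309
x_2 = g(1.312309) = 1.322357
x_3 = g(1.322357) = 1.324269
x_4 = g(1.324269) = 1.324633
x_5 = g(1.324633) = 1.324702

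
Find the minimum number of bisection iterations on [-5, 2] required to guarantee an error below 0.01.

We need (b-a)/2^n ≤ 0.01
(2 - (-5))/2^n ≤ 0.01
7/2^n ≤ 0.01
2^n ≥ 700
n ≥ log₂(700) = 9.45
n ≥ 10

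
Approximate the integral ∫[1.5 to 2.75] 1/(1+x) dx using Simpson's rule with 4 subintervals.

f(x) = 1/(1+x)
a = 1.5, b = 2.75, n = 4
h = (b - a)/n = 0.312500

Simpson's rule: (h/3)[f(x₀) + 4f(x₁) + 2f(x₂) + ... + f(xₙ)]

x_0 = 1.5000, f(x_0) = 0.400000, coefficient = 1
x_1 = 1.8125, f(x_1) = 0.355556, coefficient = 4
x_2 = 2.1250, f(x_2) = 0.320000, coefficient = 2
x_3 = 2.4375, f(x_3) = 0.290909, coefficient = 4
x_4 = 2.7500, f(x_4) = 0.266667, coefficient = 1

I ≈ (0.312500/3) × 3.892525 = 0.405471
Exact value: 0.405465
Error: 0.000006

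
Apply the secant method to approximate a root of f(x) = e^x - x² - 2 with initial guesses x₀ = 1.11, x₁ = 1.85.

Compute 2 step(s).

f(x) = e^x - x² - 2
x₀ = 1.11, x₁ = 1.85

Secant formula: x_{n+1} = x_n - f(x_n)(x_n - x_{n-1})/(f(x_n) - f(x_{n-1}))

Iteration 1:
  f(1.110000) = -0.197742
  f(1.850000) = 0.937320
  x_2 = 1.850000 - 0.937320×(1.850000 - 1.110000)/(0.937320 - (-0.197742))
       = 1.238917
Iteration 2:
  f(1.850000) = 0.937320
  f(1.238917) = -0.083042
  x_3 = 1.238917 - (-0.083042)×(1.238917 - 1.850000)/(-0.083042 - 0.937320)
       = 1.288650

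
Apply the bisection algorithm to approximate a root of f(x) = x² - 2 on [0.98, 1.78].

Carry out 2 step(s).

f(x) = x² - 2
Initial interval: [0.98, 1.78]

Iteration 1:
  c_1 = (0.980000 + 1.780000)/2 = 1.380000
  f(c_1) = f(1.380000) = -0.095600
  f(a) × f(c) ≥ 0, new interval: [1.380000, 1.780000]
Iteration 2:
  c_2 = (1.380000 + 1.780000)/2 = 1.580000
  f(c_2) = f(1.580000) = 0.496400
  f(a) × f(c) < 0, new interval: [1.380000, 1.580000]

After 2 iteration(s), the approximation is c_2 = 1.580000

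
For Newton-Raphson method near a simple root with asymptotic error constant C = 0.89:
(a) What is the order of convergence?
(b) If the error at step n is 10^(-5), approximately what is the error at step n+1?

(a) Newton-Raphson has quadratic (order 2) convergence near simple roots.
    This means |e_{n+1}| ≈ C|e_n|².

(b) With |e_n| = 10^(-5) and C = 0.89:
    |e_{n+1}| ≈ 0.89 × (10^(-5))² = 0.89 × 10^(-10)

(a) 2 (quadratic); (b) |e_{n+1}| ≈ 8.900e-11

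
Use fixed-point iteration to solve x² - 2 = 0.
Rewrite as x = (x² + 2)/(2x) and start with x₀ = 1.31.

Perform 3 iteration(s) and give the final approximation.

Equation: x² - 2 = 0
Fixed-point form: x = (x² + 2)/(2x)
x₀ = 1.31

x_1 = g(1.310000) = 1.418359
x_2 = g(1.418359) = 1.414220
x_3 = g(1.414220) = 1.414214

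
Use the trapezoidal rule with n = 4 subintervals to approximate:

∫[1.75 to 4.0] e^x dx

f(x) = e^x
a = 1.75, b = 4.0, n = 4
h = (b - a)/n = 0.562500

Trapezoidal rule: (h/2)[f(x₀) + 2f(x₁) + 2f(x₂) + ... + f(xₙ)]

x_0 = 1.7500, f(x_0) = 5.754603, coefficient = 1
x_1 = 2.3125, f(x_1) = 10.099642, coefficient = 2
x_2 = 2.8750, f(x_2) = 17.725424, coefficient = 2
x_3 = 3.4375, f(x_3) = 31.109088, coefficient = 2
x_4 = 4.0000, f(x_4) = 54.598150, coefficient = 1

I ≈ (0.562500/2) × 178.221062 = 50.124674
Exact value: 48.843547
Error: 1.281126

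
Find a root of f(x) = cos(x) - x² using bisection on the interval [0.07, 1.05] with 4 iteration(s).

f(x) = cos(x) - x²
Initial interval: [0.07, 1.05]

Iteration 1:
  c_1 = (0.070000 + 1.050000)/2 = 0.560000
  f(c_1) = f(0.560000) = 0.533655
  f(a) × f(c) ≥ 0, new interval: [0.560000, 1.050000]
Iteration 2:
  c_2 = (0.560000 + 1.050000)/2 = 0.805000
  f(c_2) = f(0.805000) = 0.045086
  f(a) × f(c) ≥ 0, new interval: [0.805000, 1.050000]
Iteration 3:
  c_3 = (0.805000 + 1.050000)/2 = 0.927500
  f(c_3) = f(0.927500) = -0.260420
  f(a) × f(c) < 0, new interval: [0.805000, 0.927500]
Iteration 4:
  c_4 = (0.805000 + 0.927500)/2 = 0.866250
  f(c_4) = f(0.866250) = -0.102701
  f(a) × f(c) < 0, new interval: [0.805000, 0.866250]

After 4 iteration(s), the approximation is c_4 = 0.866250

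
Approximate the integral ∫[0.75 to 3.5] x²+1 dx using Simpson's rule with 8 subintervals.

f(x) = x²+1
a = 0.75, b = 3.5, n = 8
h = (b - a)/n = 0.343750

Simpson's rule: (h/3)[f(x₀) + 4f(x₁) + 2f(x₂) + ... + f(xₙ)]

x_0 = 0.7500, f(x_0) = 1.562500, coefficient = 1
x_1 = 1.0938, f(x_1) = 2.196289, coefficient = 4
x_2 = 1.4375, f(x_2) = 3.066406, coefficient = 2
x_3 = 1.7812, f(x_3) = 4.172852, coefficient = 4
x_4 = 2.1250, f(x_4) = 5.515625, coefficient = 2
x_5 = 2.4688, f(x_5) = 7.094727, coefficient = 4
x_6 = 2.8125, f(x_6) = 8.910156, coefficient = 2
x_7 = 3.1562, f(x_7) = 10.961914, coefficient = 4
x_8 = 3.5000, f(x_8) = 13.250000, coefficient = 1

I ≈ (0.343750/3) × 147.500000 = 16.901042
Exact value: 16.901042
Error: 0.000000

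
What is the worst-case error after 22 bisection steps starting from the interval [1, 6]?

Bisection error bound: |error| ≤ (b-a)/2^n
|error| ≤ (6 - 1)/2^22 = 5/2^22
|error| ≤ 0.0000011921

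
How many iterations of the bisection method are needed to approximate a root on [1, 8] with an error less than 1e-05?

We need (b-a)/2^n ≤ 1e-05
(8 - 1)/2^n ≤ 1e-05
7/2^n ≤ 1e-05
2^n ≥ 700000
n ≥ log₂(700000) = 19.42
n ≥ 20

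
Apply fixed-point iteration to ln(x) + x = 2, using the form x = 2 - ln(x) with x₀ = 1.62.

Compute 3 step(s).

Equation: ln(x) + x = 2
Fixed-point form: x = 2 - ln(x)
x₀ = 1.62

x_1 = g(1.620000) = 1.517574
x_2 = g(1.517574) = 1.582887
x_3 = g(1.582887) = 1.540750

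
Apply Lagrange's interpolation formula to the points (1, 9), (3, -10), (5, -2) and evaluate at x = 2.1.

Lagrange interpolation formula:
P(x) = Σ yᵢ × Lᵢ(x)
where Lᵢ(x) = Π_{j≠i} (x - xⱼ)/(xᵢ - xⱼ)

L_0(2.1) = (2.1 - 3)/(1 - 3) × (2.1 - 5)/(1 - 5) = 0.326250
L_1(2.1) = (2.1 - 1)/(3 - 1) × (2.1 - 5)/(3 - 5) = 0.797500
L_2(2.1) = (2.1 - 1)/(5 - 1) × (2.1 - 3)/(5 - 3) = -0.123750

P(2.1) = 9×L_0(2.1) + (-10)×L_1(2.1) + (-2)×L_2(2.1)
P(2.1) = -4.791250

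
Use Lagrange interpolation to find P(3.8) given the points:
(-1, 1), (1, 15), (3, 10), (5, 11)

Lagrange interpolation formula:
P(x) = Σ yᵢ × Lᵢ(x)
where Lᵢ(x) = Π_{j≠i} (x - xⱼ)/(xᵢ - xⱼ)

L_0(3.8) = (3.8 - 1)/(-1 - 1) × (3.8 - 3)/(-1 - 3) × (3.8 - 5)/(-1 - 5) = 0.056000
L_1(3.8) = (3.8 - (-1))/(1 - (-1)) × (3.8 - 3)/(1 - 3) × (3.8 - 5)/(1 - 5) = -0.288000
L_2(3.8) = (3.8 - (-1))/(3 - (-1)) × (3.8 - 1)/(3 - 1) × (3.8 - 5)/(3 - 5) = 1.008000
L_3(3.8) = (3.8 - (-1))/(5 - (-1)) × (3.8 - 1)/(5 - 1) × (3.8 - 3)/(5 - 3) = 0.224000

P(3.8) = 1×L_0(3.8) + 15×L_1(3.8) + 10×L_2(3.8) + 11×L_3(3.8)
P(3.8) = 8.280000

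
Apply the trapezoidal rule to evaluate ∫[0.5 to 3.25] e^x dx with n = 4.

f(x) = e^x
a = 0.5, b = 3.25, n = 4
h = (b - a)/n = 0.687500

Trapezoidal rule: (h/2)[f(x₀) + 2f(x₁) + 2f(x₂) + ... + f(xₙ)]

x_0 = 0.5000, f(x_0) = 1.648721, coefficient = 1
x_1 = 1.1875, f(x_1) = 3.278874, coefficient = 2
x_2 = 1.8750, f(x_2) = 6.520819, coefficient = 2
x_3 = 2.5625, f(x_3) = 12.968197, coefficient = 2
x_4 = 3.2500, f(x_4) = 25.790340, coefficient = 1

I ≈ (0.687500/2) × 72.974842 = 25.085102
Exact value: 24.141619
Error: 0.943483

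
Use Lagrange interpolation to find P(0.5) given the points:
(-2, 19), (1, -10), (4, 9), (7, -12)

Lagrange interpolation formula:
P(x) = Σ yᵢ × Lᵢ(x)
where Lᵢ(x) = Π_{j≠i} (x - xⱼ)/(xᵢ - xⱼ)

L_0(0.5) = (0.5 - 1)/(-2 - 1) × (0.5 - 4)/(-2 - 4) × (0.5 - 7)/(-2 - 7) = 0.070216
L_1(0.5) = (0.5 - (-2))/(1 - (-2)) × (0.5 - 4)/(1 - 4) × (0.5 - 7)/(1 - 7) = 1.053241
L_2(0.5) = (0.5 - (-2))/(4 - (-2)) × (0.5 - 1)/(4 - 1) × (0.5 - 7)/(4 - 7) = -0.150463
L_3(0.5) = (0.5 - (-2))/(7 - (-2)) × (0.5 - 1)/(7 - 1) × (0.5 - 4)/(7 - 4) = 0.027006

P(0.5) = 19×L_0(0.5) + (-10)×L_1(0.5) + 9×L_2(0.5) + (-12)×L_3(0.5)
P(0.5) = -10.876543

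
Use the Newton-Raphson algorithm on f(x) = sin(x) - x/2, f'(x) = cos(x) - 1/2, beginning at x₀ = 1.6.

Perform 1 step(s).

f(x) = sin(x) - x/2
f'(x) = cos(x) - 1/2
x₀ = 1.6

Newton-Raphson formula: x_{n+1} = x_n - f(x_n)/f'(x_n)

Iteration 1:
  f(1.600000) = 0.199574
  f'(1.600000) = -0.529200
  x_1 = 1.600000 - 0.199574/(-0.529200) = 1.977124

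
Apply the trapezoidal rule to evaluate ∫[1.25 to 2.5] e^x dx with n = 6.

f(x) = e^x
a = 1.25, b = 2.5, n = 6
h = (b - a)/n = 0.208333

Trapezoidal rule: (h/2)[f(x₀) + 2f(x₁) + 2f(x₂) + ... + f(xₙ)]

x_0 = 1.2500, f(x_0) = 3.490343, coefficient = 1
x_1 = 1.4583, f(x_1) = 4.298789, coefficient = 2
x_2 = 1.6667, f(x_2) = 5.294490, coefficient = 2
x_3 = 1.8750, f(x_3) = 6.520819, coefficient = 2
x_4 = 2.0833, f(x_4) = 8.031195, coefficient = 2
x_5 = 2.2917, f(x_5) = 9.891410, coefficient = 2
x_6 = 2.5000, f(x_6) = 12.182494, coefficient = 1

I ≈ (0.208333/2) × 83.746242 = 8.723567
Exact value: 8.692151
Error: 0.031416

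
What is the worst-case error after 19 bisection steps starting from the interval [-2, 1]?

Bisection error bound: |error| ≤ (b-a)/2^n
|error| ≤ (1 - (-2))/2^19 = 3/2^19
|error| ≤ 0.0000057220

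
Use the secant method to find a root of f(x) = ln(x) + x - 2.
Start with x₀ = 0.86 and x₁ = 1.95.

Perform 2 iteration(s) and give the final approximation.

f(x) = ln(x) + x - 2
x₀ = 0.86, x₁ = 1.95

Secant formula: x_{n+1} = x_n - f(x_n)(x_n - x_{n-1})/(f(x_n) - f(x_{n-1}))

Iteration 1:
  f(0.860000) = -1.290823
  f(1.950000) = 0.617829
  x_2 = 1.950000 - 0.617829×(1.950000 - 0.860000)/(0.617829 - (-1.290823))
       = 1.597168
Iteration 2:
  f(1.950000) = 0.617829
  f(1.597168) = 0.065400
  x_3 = 1.597168 - 0.065400×(1.597168 - 1.950000)/(0.065400 - 0.617829)
       = 1.555398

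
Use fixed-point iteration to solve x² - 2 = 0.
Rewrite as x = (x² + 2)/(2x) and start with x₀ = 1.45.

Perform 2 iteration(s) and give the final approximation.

Equation: x² - 2 = 0
Fixed-point form: x = (x² + 2)/(2x)
x₀ = 1.45

x_1 = g(1.450000) = 1.414655
x_2 = g(1.414655) = 1.414214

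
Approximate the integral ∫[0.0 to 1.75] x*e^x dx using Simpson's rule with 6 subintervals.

f(x) = x*e^x
a = 0.0, b = 1.75, n = 6
h = (b - a)/n = 0.291667

Simpson's rule: (h/3)[f(x₀) + 4f(x₁) + 2f(x₂) + ... + f(xₙ)]

x_0 = 0.0000, f(x_0) = 0.000000, coefficient = 1
x_1 = 0.2917, f(x_1) = 0.390442, coefficient = 4
x_2 = 0.5833, f(x_2) = 1.045334, coefficient = 2
x_3 = 0.8750, f(x_3) = 2.099016, coefficient = 4
x_4 = 1.1667, f(x_4) = 3.746482, coefficient = 2
x_5 = 1.4583, f(x_5) = 6.269067, coefficient = 4
x_6 = 1.7500, f(x_6) = 10.070555, coefficient = 1

I ≈ (0.291667/3) × 54.688286 = 5.316917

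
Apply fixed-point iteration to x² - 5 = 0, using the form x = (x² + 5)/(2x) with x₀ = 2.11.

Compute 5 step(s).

Equation: x² - 5 = 0
Fixed-point form: x = (x² + 5)/(2x)
x₀ = 2.11

x_1 = g(2.110000) = 2.239834
x_2 = g(2.239834) = 2.236071
x_3 = g(2.236071) = 2.236068
x_4 = g(2.236068) = 2.236068
x_5 = g(2.236068) = 2.236068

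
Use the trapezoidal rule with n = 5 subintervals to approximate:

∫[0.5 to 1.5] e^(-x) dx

f(x) = e^(-x)
a = 0.5, b = 1.5, n = 5
h = (b - a)/n = 0.200000

Trapezoidal rule: (h/2)[f(x₀) + 2f(x₁) + 2f(x₂) + ... + f(xₙ)]

x_0 = 0.5000, f(x_0) = 0.606531, coefficient = 1
x_1 = 0.7000, f(x_1) = 0.496585, coefficient = 2
x_2 = 0.9000, f(x_2) = 0.406570, coefficient = 2
x_3 = 1.1000, f(x_3) = 0.332871, coefficient = 2
x_4 = 1.3000, f(x_4) = 0.272532, coefficient = 2
x_5 = 1.5000, f(x_5) = 0.223130, coefficient = 1

I ≈ (0.200000/2) × 3.846777 = 0.384678
Exact value: 0.383400
Error: 0.001277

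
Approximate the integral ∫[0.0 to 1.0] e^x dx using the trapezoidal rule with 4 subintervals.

f(x) = e^x
a = 0.0, b = 1.0, n = 4
h = (b - a)/n = 0.250000

Trapezoidal rule: (h/2)[f(x₀) + 2f(x₁) + 2f(x₂) + ... + f(xₙ)]

x_0 = 0.0000, f(x_0) = 1.000000, coefficient = 1
x_1 = 0.2500, f(x_1) = 1.284025, coefficient = 2
x_2 = 0.5000, f(x_2) = 1.648721, coefficient = 2
x_3 = 0.7500, f(x_3) = 2.117000, coefficient = 2
x_4 = 1.0000, f(x_4) = 2.718282, coefficient = 1

I ≈ (0.250000/2) × 13.817775 = 1.727222
Exact value: 1.718282
Error: 0.008940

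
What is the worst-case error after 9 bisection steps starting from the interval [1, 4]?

Bisection error bound: |error| ≤ (b-a)/2^n
|error| ≤ (4 - 1)/2^9 = 3/2^9
|error| ≤ 0.0058593750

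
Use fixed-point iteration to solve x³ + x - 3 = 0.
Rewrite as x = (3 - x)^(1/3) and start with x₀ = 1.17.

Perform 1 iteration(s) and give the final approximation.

Equation: x³ + x - 3 = 0
Fixed-point form: x = (3 - x)^(1/3)
x₀ = 1.17

x_1 = g(1.170000) = 1.223161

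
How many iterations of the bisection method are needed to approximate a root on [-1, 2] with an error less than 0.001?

We need (b-a)/2^n ≤ 0.001
(2 - (-1))/2^n ≤ 0.001
3/2^n ≤ 0.001
2^n ≥ 3000
n ≥ log₂(3000) = 11.55
n ≥ 12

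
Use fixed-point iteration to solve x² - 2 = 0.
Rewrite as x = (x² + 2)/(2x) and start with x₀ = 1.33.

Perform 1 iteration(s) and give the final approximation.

Equation: x² - 2 = 0
Fixed-point form: x = (x² + 2)/(2x)
x₀ = 1.33

x_1 = g(1.330000) = 1.416880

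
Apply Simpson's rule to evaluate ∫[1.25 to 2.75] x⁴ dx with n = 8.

f(x) = x⁴
a = 1.25, b = 2.75, n = 8
h = (b - a)/n = 0.187500

Simpson's rule: (h/3)[f(x₀) + 4f(x₁) + 2f(x₂) + ... + f(xₙ)]

x_0 = 1.2500, f(x_0) = 2.441406, coefficient = 1
x_1 = 1.4375, f(x_1) = 4.270035, coefficient = 4
x_2 = 1.6250, f(x_2) = 6.972900, coefficient = 2
x_3 = 1.8125, f(x_3) = 10.792252, coefficient = 4
x_4 = 2.0000, f(x_4) = 16.000000, coefficient = 2
x_5 = 2.1875, f(x_5) = 22.897720, coefficient = 4
x_6 = 2.3750, f(x_6) = 31.816650, coefficient = 2
x_7 = 2.5625, f(x_7) = 43.117691, coefficient = 4
x_8 = 2.7500, f(x_8) = 57.191406, coefficient = 1

I ≈ (0.187500/3) × 493.522705 = 30.845169
Exact value: 30.844922
Error: 0.000247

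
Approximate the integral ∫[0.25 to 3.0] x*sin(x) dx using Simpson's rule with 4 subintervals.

f(x) = x*sin(x)
a = 0.25, b = 3.0, n = 4
h = (b - a)/n = 0.687500

Simpson's rule: (h/3)[f(x₀) + 4f(x₁) + 2f(x₂) + ... + f(xₙ)]

x_0 = 0.2500, f(x_0) = 0.061851, coefficient = 1
x_1 = 0.9375, f(x_1) = 0.755701, coefficient = 4
x_2 = 1.6250, f(x_2) = 1.622613, coefficient = 2
x_3 = 2.3125, f(x_3) = 1.705050, coefficient = 4
x_4 = 3.0000, f(x_4) = 0.423360, coefficient = 1

I ≈ (0.687500/3) × 13.573440 = 3.110580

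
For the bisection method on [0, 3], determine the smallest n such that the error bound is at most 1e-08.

We need (b-a)/2^n ≤ 1e-08
(3 - 0)/2^n ≤ 1e-08
3/2^n ≤ 1e-08
2^n ≥ 300000000
n ≥ log₂(300000000) = 28.16
n ≥ 29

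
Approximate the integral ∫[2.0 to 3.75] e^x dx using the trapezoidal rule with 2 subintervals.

f(x) = e^x
a = 2.0, b = 3.75, n = 2
h = (b - a)/n = 0.875000

Trapezoidal rule: (h/2)[f(x₀) + 2f(x₁) + 2f(x₂) + ... + f(xₙ)]

x_0 = 2.0000, f(x_0) = 7.389056, coefficient = 1
x_1 = 2.8750, f(x_1) = 17.725424, coefficient = 2
x_2 = 3.7500, f(x_2) = 42.521082, coefficient = 1

I ≈ (0.875000/2) × 85.360986 = 37.345432
Exact value: 35.132026
Error: 2.213406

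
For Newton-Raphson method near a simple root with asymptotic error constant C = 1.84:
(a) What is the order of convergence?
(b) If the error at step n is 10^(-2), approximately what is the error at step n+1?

(a) Newton-Raphson has quadratic (order 2) convergence near simple roots.
    This means |e_{n+1}| ≈ C|e_n|².

(b) With |e_n| = 10^(-2) and C = 1.84:
    |e_{n+1}| ≈ 1.84 × (10^(-2))² = 1.84 × 10^(-4)

(a) 2 (quadratic); (b) |e_{n+1}| ≈ 1.840e-04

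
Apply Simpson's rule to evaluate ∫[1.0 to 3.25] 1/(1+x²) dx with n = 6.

f(x) = 1/(1+x²)
a = 1.0, b = 3.25, n = 6
h = (b - a)/n = 0.375000

Simpson's rule: (h/3)[f(x₀) + 4f(x₁) + 2f(x₂) + ... + f(xₙ)]

x_0 = 1.0000, f(x_0) = 0.500000, coefficient = 1
x_1 = 1.3750, f(x_1) = 0.345946, coefficient = 4
x_2 = 1.7500, f(x_2) = 0.246154, coefficient = 2
x_3 = 2.1250, f(x_3) = 0.181303, coefficient = 4
x_4 = 2.5000, f(x_4) = 0.137931, coefficient = 2
x_5 = 2.8750, f(x_5) = 0.107926, coefficient = 4
x_6 = 3.2500, f(x_6) = 0.086486, coefficient = 1

I ≈ (0.375000/3) × 3.895356 = 0.486919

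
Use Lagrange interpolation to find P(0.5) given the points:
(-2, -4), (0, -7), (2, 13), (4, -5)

Lagrange interpolation formula:
P(x) = Σ yᵢ × Lᵢ(x)
where Lᵢ(x) = Π_{j≠i} (x - xⱼ)/(xᵢ - xⱼ)

L_0(0.5) = (0.5 - 0)/(-2 - 0) × (0.5 - 2)/(-2 - 2) × (0.5 - 4)/(-2 - 4) = -0.054688
L_1(0.5) = (0.5 - (-2))/(0 - (-2)) × (0.5 - 2)/(0 - 2) × (0.5 - 4)/(0 - 4) = 0.820312
L_2(0.5) = (0.5 - (-2))/(2 - (-2)) × (0.5 - 0)/(2 - 0) × (0.5 - 4)/(2 - 4) = 0.273438
L_3(0.5) = (0.5 - (-2))/(4 - (-2)) × (0.5 - 0)/(4 - 0) × (0.5 - 2)/(4 - 2) = -0.039062

P(0.5) = (-4)×L_0(0.5) + (-7)×L_1(0.5) + 13×L_2(0.5) + (-5)×L_3(0.5)
P(0.5) = -1.773438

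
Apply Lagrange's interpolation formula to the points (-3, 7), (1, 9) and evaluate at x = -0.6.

Lagrange interpolation formula:
P(x) = Σ yᵢ × Lᵢ(x)
where Lᵢ(x) = Π_{j≠i} (x - xⱼ)/(xᵢ - xⱼ)

L_0(-0.6) = (-0.6 - 1)/(-3 - 1) = 0.400000
L_1(-0.6) = (-0.6 - (-3))/(1 - (-3)) = 0.600000

P(-0.6) = 7×L_0(-0.6) + 9×L_1(-0.6)
P(-0.6) = 8.200000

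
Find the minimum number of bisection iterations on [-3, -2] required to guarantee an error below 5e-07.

We need (b-a)/2^n ≤ 5e-07
(-2 - (-3))/2^n ≤ 5e-07
1/2^n ≤ 5e-07
2^n ≥ 2000000
n ≥ log₂(2000000) = 20.93
n ≥ 21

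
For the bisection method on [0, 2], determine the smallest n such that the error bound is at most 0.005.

We need (b-a)/2^n ≤ 0.005
(2 - 0)/2^n ≤ 0.005
2/2^n ≤ 0.005
2^n ≥ 400
n ≥ log₂(400) = 8.64
n ≥ 9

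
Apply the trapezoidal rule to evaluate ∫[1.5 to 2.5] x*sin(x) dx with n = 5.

f(x) = x*sin(x)
a = 1.5, b = 2.5, n = 5
h = (b - a)/n = 0.200000

Trapezoidal rule: (h/2)[f(x₀) + 2f(x₁) + 2f(x₂) + ... + f(xₙ)]

x_0 = 1.5000, f(x_0) = 1.496242, coefficient = 1
x_1 = 1.7000, f(x_1) = 1.685830, coefficient = 2
x_2 = 1.9000, f(x_2) = 1.797970, coefficient = 2
x_3 = 2.1000, f(x_3) = 1.812740, coefficient = 2
x_4 = 2.3000, f(x_4) = 1.715122, coefficient = 2
x_5 = 2.5000, f(x_5) = 1.496180, coefficient = 1

I ≈ (0.200000/2) × 17.015747 = 1.701575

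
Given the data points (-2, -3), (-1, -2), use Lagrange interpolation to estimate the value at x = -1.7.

Lagrange interpolation formula:
P(x) = Σ yᵢ × Lᵢ(x)
where Lᵢ(x) = Π_{j≠i} (x - xⱼ)/(xᵢ - xⱼ)

L_0(-1.7) = (-1.7 - (-1))/(-2 - (-1)) = 0.700000
L_1(-1.7) = (-1.7 - (-2))/(-1 - (-2)) = 0.300000

P(-1.7) = (-3)×L_0(-1.7) + (-2)×L_1(-1.7)
P(-1.7) = -2.700000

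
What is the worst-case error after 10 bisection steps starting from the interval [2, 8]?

Bisection error bound: |error| ≤ (b-a)/2^n
|error| ≤ (8 - 2)/2^10 = 6/2^10
|error| ≤ 0.0058593750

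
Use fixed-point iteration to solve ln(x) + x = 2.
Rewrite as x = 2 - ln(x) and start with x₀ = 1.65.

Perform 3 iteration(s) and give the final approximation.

Equation: ln(x) + x = 2
Fixed-point form: x = 2 - ln(x)
x₀ = 1.65

x_1 = g(1.650000) = 1.499225
x_2 = g(1.499225) = 1.595052
x_3 = g(1.595052) = 1.533094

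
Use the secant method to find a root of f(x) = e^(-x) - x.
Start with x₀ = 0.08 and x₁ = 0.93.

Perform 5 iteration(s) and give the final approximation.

f(x) = e^(-x) - x
x₀ = 0.08, x₁ = 0.93

Secant formula: x_{n+1} = x_n - f(x_n)(x_n - x_{n-1})/(f(x_n) - f(x_{n-1}))

Iteration 1:
  f(0.080000) = 0.843116
  f(0.930000) = -0.535446
  x_2 = 0.930000 - (-0.535446)×(0.930000 - 0.080000)/(-0.535446 - 0.843116)
       = 0.599852
Iteration 2:
  f(0.930000) = -0.535446
  f(0.599852) = -0.050960
  x_3 = 0.599852 - (-0.050960)×(0.599852 - 0.930000)/(-0.050960 - (-0.535446))
       = 0.565126
Iteration 3:
  f(0.599852) = -0.050960
  f(0.565126) = 0.003162
  x_4 = 0.565126 - 0.003162×(0.565126 - 0.599852)/(0.003162 - (-0.050960))
       = 0.567155
Iteration 4:
  f(0.565126) = 0.003162
  f(0.567155) = -0.000019
  x_5 = 0.567155 - (-0.000019)×(0.567155 - 0.565126)/(-0.000019 - 0.003162)
       = 0.567143
Iteration 5:
  f(0.567155) = -0.000019
  f(0.567143) = 0.000000
  x_6 = 0.567143 - 0.000000×(0.567143 - 0.567155)/(0.000000 - (-0.000019))
       = 0.567143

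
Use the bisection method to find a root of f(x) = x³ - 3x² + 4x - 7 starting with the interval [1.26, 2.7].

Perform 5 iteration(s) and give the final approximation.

f(x) = x³ - 3x² + 4x - 7
Initial interval: [1.26, 2.7]

Iteration 1:
  c_1 = (1.260000 + 2.700000)/2 = 1.980000
  f(c_1) = f(1.980000) = -3.078808
  f(a) × f(c) ≥ 0, new interval: [1.980000, 2.700000]
Iteration 2:
  c_2 = (1.980000 + 2.700000)/2 = 2.340000
  f(c_2) = f(2.340000) = -1.253896
  f(a) × f(c) ≥ 0, new interval: [2.340000, 2.700000]
Iteration 3:
  c_3 = (2.340000 + 2.700000)/2 = 2.520000
  f(c_3) = f(2.520000) = 0.031808
  f(a) × f(c) < 0, new interval: [2.340000, 2.520000]
Iteration 4:
  c_4 = (2.340000 + 2.520000)/2 = 2.430000
  f(c_4) = f(2.430000) = -0.645793
  f(a) × f(c) ≥ 0, new interval: [2.430000, 2.520000]
Iteration 5:
  c_5 = (2.430000 + 2.520000)/2 = 2.475000
  f(c_5) = f(2.475000) = -0.315953
  f(a) × f(c) ≥ 0, new interval: [2.475000, 2.520000]

After 5 iteration(s), the approximation is c_5 = 2.475000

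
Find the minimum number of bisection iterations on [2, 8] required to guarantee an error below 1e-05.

We need (b-a)/2^n ≤ 1e-05
(8 - 2)/2^n ≤ 1e-05
6/2^n ≤ 1e-05
2^n ≥ 600000
n ≥ log₂(600000) = 19.19
n ≥ 20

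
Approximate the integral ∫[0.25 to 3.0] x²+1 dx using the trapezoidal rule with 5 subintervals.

f(x) = x²+1
a = 0.25, b = 3.0, n = 5
h = (b - a)/n = 0.550000

Trapezoidal rule: (h/2)[f(x₀) + 2f(x₁) + 2f(x₂) + ... + f(xₙ)]

x_0 = 0.2500, f(x_0) = 1.062500, coefficient = 1
x_1 = 0.8000, f(x_1) = 1.640000, coefficient = 2
x_2 = 1.3500, f(x_2) = 2.822500, coefficient = 2
x_3 = 1.9000, f(x_3) = 4.610000, coefficient = 2
x_4 = 2.4500, f(x_4) = 7.002500, coefficient = 2
x_5 = 3.0000, f(x_5) = 10.000000, coefficient = 1

I ≈ (0.550000/2) × 43.212500 = 11.883438
Exact value: 11.744792
Error: 0.138646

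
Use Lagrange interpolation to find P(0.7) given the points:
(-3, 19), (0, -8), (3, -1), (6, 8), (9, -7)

Lagrange interpolation formula:
P(x) = Σ yᵢ × Lᵢ(x)
where Lᵢ(x) = Π_{j≠i} (x - xⱼ)/(xᵢ - xⱼ)

L_0(0.7) = (0.7 - 0)/(-3 - 0) × (0.7 - 3)/(-3 - 3) × (0.7 - 6)/(-3 - 6) × (0.7 - 9)/(-3 - 9) = -0.036432
L_1(0.7) = (0.7 - (-3))/(0 - (-3)) × (0.7 - 3)/(0 - 3) × (0.7 - 6)/(0 - 6) × (0.7 - 9)/(0 - 9) = 0.770278
L_2(0.7) = (0.7 - (-3))/(3 - (-3)) × (0.7 - 0)/(3 - 0) × (0.7 - 6)/(3 - 6) × (0.7 - 9)/(3 - 9) = 0.351648
L_3(0.7) = (0.7 - (-3))/(6 - (-3)) × (0.7 - 0)/(6 - 0) × (0.7 - 3)/(6 - 3) × (0.7 - 9)/(6 - 9) = -0.101735
L_4(0.7) = (0.7 - (-3))/(9 - (-3)) × (0.7 - 0)/(9 - 0) × (0.7 - 3)/(9 - 3) × (0.7 - 6)/(9 - 6) = 0.016241

P(0.7) = 19×L_0(0.7) + (-8)×L_1(0.7) + (-1)×L_2(0.7) + 8×L_3(0.7) + (-7)×L_4(0.7)
P(0.7) = -8.133642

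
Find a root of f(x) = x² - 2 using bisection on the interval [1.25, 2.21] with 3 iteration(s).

f(x) = x² - 2
Initial interval: [1.25, 2.21]

Iteration 1:
  c_1 = (1.250000 + 2.210000)/2 = 1.730000
  f(c_1) = f(1.730000) = 0.992900
  f(a) × f(c) < 0, new interval: [1.250000, 1.730000]
Iteration 2:
  c_2 = (1.250000 + 1.730000)/2 = 1.490000
  f(c_2) = f(1.490000) = 0.220100
  f(a) × f(c) < 0, new interval: [1.250000, 1.490000]
Iteration 3:
  c_3 = (1.250000 + 1.490000)/2 = 1.370000
  f(c_3) = f(1.370000) = -0.123100
  f(a) × f(c) ≥ 0, new interval: [1.370000, 1.490000]

After 3 iteration(s), the approximation is c_3 = 1.370000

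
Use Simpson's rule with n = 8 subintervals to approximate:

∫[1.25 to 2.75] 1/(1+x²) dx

f(x) = 1/(1+x²)
a = 1.25, b = 2.75, n = 8
h = (b - a)/n = 0.187500

Simpson's rule: (h/3)[f(x₀) + 4f(x₁) + 2f(x₂) + ... + f(xₙ)]

x_0 = 1.2500, f(x_0) = 0.390244, coefficient = 1
x_1 = 1.4375, f(x_1) = 0.326115, coefficient = 4
x_2 = 1.6250, f(x_2) = 0.274678, coefficient = 2
x_3 = 1.8125, f(x_3) = 0.233364, coefficient = 4
x_4 = 2.0000, f(x_4) = 0.200000, coefficient = 2
x_5 = 2.1875, f(x_5) = 0.172856, coefficient = 4
x_6 = 2.3750, f(x_6) = 0.150588, coefficient = 2
x_7 = 2.5625, f(x_7) = 0.132163, coefficient = 4
x_8 = 2.7500, f(x_8) = 0.116788, coefficient = 1

I ≈ (0.187500/3) × 5.215556 = 0.325972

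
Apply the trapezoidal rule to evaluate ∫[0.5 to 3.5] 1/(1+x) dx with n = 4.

f(x) = 1/(1+x)
a = 0.5, b = 3.5, n = 4
h = (b - a)/n = 0.750000

Trapezoidal rule: (h/2)[f(x₀) + 2f(x₁) + 2f(x₂) + ... + f(xₙ)]

x_0 = 0.5000, f(x_0) = 0.666667, coefficient = 1
x_1 = 1.2500, f(x_1) = 0.444444, coefficient = 2
x_2 = 2.0000, f(x_2) = 0.333333, coefficient = 2
x_3 = 2.7500, f(x_3) = 0.266667, coefficient = 2
x_4 = 3.5000, f(x_4) = 0.222222, coefficient = 1

I ≈ (0.750000/2) × 2.977778 = 1.116667
Exact value: 1.098612
Error: 0.018054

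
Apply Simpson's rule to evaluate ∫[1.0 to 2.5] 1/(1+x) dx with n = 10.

f(x) = 1/(1+x)
a = 1.0, b = 2.5, n = 10
h = (b - a)/n = 0.150000

Simpson's rule: (h/3)[f(x₀) + 4f(x₁) + 2f(x₂) + ... + f(xₙ)]

x_0 = 1.0000, f(x_0) = 0.500000, coefficient = 1
x_1 = 1.1500, f(x_1) = 0.465116, coefficient = 4
x_2 = 1.3000, f(x_2) = 0.434783, coefficient = 2
x_3 = 1.4500, f(x_3) = 0.408163, coefficient = 4
x_4 = 1.6000, f(x_4) = 0.384615, coefficient = 2
x_5 = 1.7500, f(x_5) = 0.363636, coefficient = 4
x_6 = 1.9000, f(x_6) = 0.344828, coefficient = 2
x_7 = 2.0500, f(x_7) = 0.327869, coefficient = 4
x_8 = 2.2000, f(x_8) = 0.312500, coefficient = 2
x_9 = 2.3500, f(x_9) = 0.298507, coefficient = 4
x_10 = 2.5000, f(x_10) = 0.285714, coefficient = 1

I ≈ (0.150000/3) × 11.192334 = 0.559617
Exact value: 0.559616
Error: 0.000001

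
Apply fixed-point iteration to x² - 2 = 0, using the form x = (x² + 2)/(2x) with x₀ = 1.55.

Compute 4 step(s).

Equation: x² - 2 = 0
Fixed-point form: x = (x² + 2)/(2x)
x₀ = 1.55

x_1 = g(1.550000) = 1.420161
x_2 = g(1.420161) = 1.414226
x_3 = g(1.414226) = 1.414214
x_4 = g(1.414214) = 1.414214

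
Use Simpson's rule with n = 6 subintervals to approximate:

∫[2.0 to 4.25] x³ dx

f(x) = x³
a = 2.0, b = 4.25, n = 6
h = (b - a)/n = 0.375000

Simpson's rule: (h/3)[f(x₀) + 4f(x₁) + 2f(x₂) + ... + f(xₙ)]

x_0 = 2.0000, f(x_0) = 8.000000, coefficient = 1
x_1 = 2.3750, f(x_1) = 13.396484, coefficient = 4
x_2 = 2.7500, f(x_2) = 20.796875, coefficient = 2
x_3 = 3.1250, f(x_3) = 30.517578, coefficient = 4
x_4 = 3.5000, f(x_4) = 42.875000, coefficient = 2
x_5 = 3.8750, f(x_5) = 58.185547, coefficient = 4
x_6 = 4.2500, f(x_6) = 76.765625, coefficient = 1

I ≈ (0.375000/3) × 620.507812 = 77.563477
Exact value: 77.563477
Error: 0.000000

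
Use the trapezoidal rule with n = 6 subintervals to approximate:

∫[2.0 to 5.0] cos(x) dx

f(x) = cos(x)
a = 2.0, b = 5.0, n = 6
h = (b - a)/n = 0.500000

Trapezoidal rule: (h/2)[f(x₀) + 2f(x₁) + 2f(x₂) + ... + f(xₙ)]

x_0 = 2.0000, f(x_0) = -0.416147, coefficient = 1
x_1 = 2.5000, f(x_1) = -0.801144, coefficient = 2
x_2 = 3.0000, f(x_2) = -0.989992, coefficient = 2
x_3 = 3.5000, f(x_3) = -0.936457, coefficient = 2
x_4 = 4.0000, f(x_4) = -0.653644, coefficient = 2
x_5 = 4.5000, f(x_5) = -0.210796, coefficient = 2
x_6 = 5.0000, f(x_6) = 0.283662, coefficient = 1

I ≈ (0.500000/2) × -7.316549 = -1.829137
Exact value: -1.868222
Error: 0.039084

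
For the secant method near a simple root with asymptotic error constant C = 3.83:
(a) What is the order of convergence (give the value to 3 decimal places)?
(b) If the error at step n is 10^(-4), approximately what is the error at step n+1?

(a) Secant method has superlinear convergence with order φ = (1+√5)/2 ≈ 1.618.
    This means |e_{n+1}| ≈ C|e_n|^1.618.

(b) With |e_n| = 10^(-4) and C = 3.83:
    |e_{n+1}| ≈ 3.83 × (10^(-4))^1.618 = 3.83 × 10^(-6.47)

(a) ≈ 1.618 (golden ratio); (b) |e_{n+1}| ≈ 1.291e-06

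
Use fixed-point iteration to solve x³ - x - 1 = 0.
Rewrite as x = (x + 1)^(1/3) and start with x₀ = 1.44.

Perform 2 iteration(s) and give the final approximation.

Equation: x³ - x - 1 = 0
Fixed-point form: x = (x + 1)^(1/3)
x₀ = 1.44

x_1 = g(1.440000) = 1.346263
x_2 = g(1.346263) = 1.328798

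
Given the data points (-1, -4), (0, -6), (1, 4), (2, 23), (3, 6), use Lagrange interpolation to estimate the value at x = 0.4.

Lagrange interpolation formula:
P(x) = Σ yᵢ × Lᵢ(x)
where Lᵢ(x) = Π_{j≠i} (x - xⱼ)/(xᵢ - xⱼ)

L_0(0.4) = (0.4 - 0)/(-1 - 0) × (0.4 - 1)/(-1 - 1) × (0.4 - 2)/(-1 - 2) × (0.4 - 3)/(-1 - 3) = -0.041600
L_1(0.4) = (0.4 - (-1))/(0 - (-1)) × (0.4 - 1)/(0 - 1) × (0.4 - 2)/(0 - 2) × (0.4 - 3)/(0 - 3) = 0.582400
L_2(0.4) = (0.4 - (-1))/(1 - (-1)) × (0.4 - 0)/(1 - 0) × (0.4 - 2)/(1 - 2) × (0.4 - 3)/(1 - 3) = 0.582400
L_3(0.4) = (0.4 - (-1))/(2 - (-1)) × (0.4 - 0)/(2 - 0) × (0.4 - 1)/(2 - 1) × (0.4 - 3)/(2 - 3) = -0.145600
L_4(0.4) = (0.4 - (-1))/(3 - (-1)) × (0.4 - 0)/(3 - 0) × (0.4 - 1)/(3 - 1) × (0.4 - 2)/(3 - 2) = 0.022400

P(0.4) = (-4)×L_0(0.4) + (-6)×L_1(0.4) + 4×L_2(0.4) + 23×L_3(0.4) + 6×L_4(0.4)
P(0.4) = -4.212800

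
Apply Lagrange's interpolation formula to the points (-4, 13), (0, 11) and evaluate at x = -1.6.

Lagrange interpolation formula:
P(x) = Σ yᵢ × Lᵢ(x)
where Lᵢ(x) = Π_{j≠i} (x - xⱼ)/(xᵢ - xⱼ)

L_0(-1.6) = (-1.6 - 0)/(-4 - 0) = 0.400000
L_1(-1.6) = (-1.6 - (-4))/(0 - (-4)) = 0.600000

P(-1.6) = 13×L_0(-1.6) + 11×L_1(-1.6)
P(-1.6) = 11.800000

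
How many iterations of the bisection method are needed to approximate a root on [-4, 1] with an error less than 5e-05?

We need (b-a)/2^n ≤ 5e-05
(1 - (-4))/2^n ≤ 5e-05
5/2^n ≤ 5e-05
2^n ≥ 100000
n ≥ log₂(100000) = 16.61
n ≥ 17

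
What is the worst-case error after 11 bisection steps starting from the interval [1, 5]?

Bisection error bound: |error| ≤ (b-a)/2^n
|error| ≤ (5 - 1)/2^11 = 4/2^11
|error| ≤ 0.0019531250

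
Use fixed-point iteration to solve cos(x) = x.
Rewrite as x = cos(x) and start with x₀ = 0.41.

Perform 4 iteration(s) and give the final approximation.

Equation: cos(x) = x
Fixed-point form: x = cos(x)
x₀ = 0.41

x_1 = g(0.410000) = 0.917121
x_2 = g(0.917121) = 0.608108
x_3 = g(0.608108) = 0.820730
x_4 = g(0.820730) = 0.681687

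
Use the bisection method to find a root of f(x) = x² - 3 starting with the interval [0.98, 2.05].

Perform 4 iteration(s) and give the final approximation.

f(x) = x² - 3
Initial interval: [0.98, 2.05]

Iteration 1:
  c_1 = (0.980000 + 2.050000)/2 = 1.515000
  f(c_1) = f(1.515000) = -0.704775
  f(a) × f(c) ≥ 0, new interval: [1.515000, 2.050000]
Iteration 2:
  c_2 = (1.515000 + 2.050000)/2 = 1.782500
  f(c_2) = f(1.782500) = 0.177306
  f(a) × f(c) < 0, new interval: [1.515000, 1.782500]
Iteration 3:
  c_3 = (1.515000 + 1.782500)/2 = 1.648750
  f(c_3) = f(1.648750) = -0.281623
  f(a) × f(c) ≥ 0, new interval: [1.648750, 1.782500]
Iteration 4:
  c_4 = (1.648750 + 1.782500)/2 = 1.715625
  f(c_4) = f(1.715625) = -0.056631
  f(a) × f(c) ≥ 0, new interval: [1.715625, 1.782500]

After 4 iteration(s), the approximation is c_4 = 1.715625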